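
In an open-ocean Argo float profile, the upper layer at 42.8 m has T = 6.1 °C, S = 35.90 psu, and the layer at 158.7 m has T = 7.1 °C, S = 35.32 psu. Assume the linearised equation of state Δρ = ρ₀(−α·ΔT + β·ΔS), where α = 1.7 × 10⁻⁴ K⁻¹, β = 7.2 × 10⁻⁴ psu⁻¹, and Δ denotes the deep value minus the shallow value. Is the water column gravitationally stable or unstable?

unstable

ΔT = 7.1 − 6.1 = +1.0 K and ΔS = 35.32 − 35.90 = -0.58 psu (deep − shallow).
−αΔT = -1.70 × 10⁻⁴; βΔS = -4.176 × 10⁻⁴; sum Δρ/ρ₀ = -5.876 × 10⁻⁴.
Δρ/ρ₀ < 0, so Δρ < 0: deeper water is lighter → statically unstable; the column would overturn.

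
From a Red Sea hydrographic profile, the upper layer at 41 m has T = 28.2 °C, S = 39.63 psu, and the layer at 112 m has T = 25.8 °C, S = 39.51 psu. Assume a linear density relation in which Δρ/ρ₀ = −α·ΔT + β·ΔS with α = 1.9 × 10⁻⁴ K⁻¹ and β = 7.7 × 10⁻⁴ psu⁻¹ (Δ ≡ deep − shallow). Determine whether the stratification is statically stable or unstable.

ΔT = 25.8 − 28.2 = -2.4 K and ΔS = 39.51 − 39.63 = -0.12 psu (deep − shallow).
−αΔT = 4.56 × 10⁻⁴; βΔS = -9.24 × 10⁻⁵; sum Δρ/ρ₀ = 3.636 × 10⁻⁴.
Δρ/ρ₀ > 0, so Δρ > 0: deeper water is denser → statically stable.

stable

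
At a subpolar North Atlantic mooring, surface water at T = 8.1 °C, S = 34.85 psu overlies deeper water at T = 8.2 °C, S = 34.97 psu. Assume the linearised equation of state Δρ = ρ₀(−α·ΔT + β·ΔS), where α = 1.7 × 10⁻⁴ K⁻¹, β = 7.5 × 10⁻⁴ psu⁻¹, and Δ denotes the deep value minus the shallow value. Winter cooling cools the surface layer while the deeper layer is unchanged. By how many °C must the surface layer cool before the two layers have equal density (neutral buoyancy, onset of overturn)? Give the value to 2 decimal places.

Neutral buoyancy requires Δρ = 0, i.e. −α(T_deep − T_surf′) + β(S_deep − S_surf) = 0.
T_surf′ = T_deep − (β/α)·ΔS = 8.2 − (7.5 × 10⁻⁴/1.7 × 10⁻⁴)·(+0.12) = 7.6706 °C.
Cooling required: 8.1 − (7.6706) = 0.4294 °C.

0.43 °C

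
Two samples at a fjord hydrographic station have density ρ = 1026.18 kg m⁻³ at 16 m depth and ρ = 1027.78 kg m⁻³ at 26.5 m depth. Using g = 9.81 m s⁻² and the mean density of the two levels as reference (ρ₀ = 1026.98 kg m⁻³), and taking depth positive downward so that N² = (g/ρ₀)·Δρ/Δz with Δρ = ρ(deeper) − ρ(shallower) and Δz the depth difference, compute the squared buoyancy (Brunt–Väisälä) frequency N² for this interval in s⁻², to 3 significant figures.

Δρ = 1027.78 − 1026.18 = 1.60 kg m⁻³ over Δz = 26.5 − 16 = 10.5 m.
N² = (9.81/1026.98) × (1.60/10.5) = 1.4556 × 10⁻³ s⁻² ≈ 1.46 × 10⁻³ s⁻².
A positive N² confirms static stability across the interval.

1.46 × 10⁻³ s⁻²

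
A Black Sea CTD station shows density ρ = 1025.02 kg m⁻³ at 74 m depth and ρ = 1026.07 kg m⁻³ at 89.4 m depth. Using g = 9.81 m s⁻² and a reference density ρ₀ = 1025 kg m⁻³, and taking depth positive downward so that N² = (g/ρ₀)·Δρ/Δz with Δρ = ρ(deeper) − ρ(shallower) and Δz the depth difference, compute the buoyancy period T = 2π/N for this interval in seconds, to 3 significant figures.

246 s

Δρ = 1026.07 − 1025.02 = 1.05 kg m⁻³ over Δz = 89.4 − 74 = 15.4 m.
N² = (9.81/1025) × (1.05/15.4) = 6.5255 × 10⁻⁴ s⁻².
N = √(6.5255 × 10⁻⁴) = 0.025545 rad s⁻¹, so T = 2π/N = 245.97 s ≈ 246 s.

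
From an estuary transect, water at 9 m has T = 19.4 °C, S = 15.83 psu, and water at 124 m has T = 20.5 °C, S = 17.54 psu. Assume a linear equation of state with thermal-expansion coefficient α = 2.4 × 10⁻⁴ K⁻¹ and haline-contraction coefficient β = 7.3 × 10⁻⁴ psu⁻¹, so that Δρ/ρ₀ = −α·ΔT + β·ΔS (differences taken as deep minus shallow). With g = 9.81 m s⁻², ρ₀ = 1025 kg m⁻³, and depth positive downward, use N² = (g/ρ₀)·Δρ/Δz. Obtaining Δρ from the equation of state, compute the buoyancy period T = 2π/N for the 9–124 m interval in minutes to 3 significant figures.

11.4 min

ΔT = +1.1 K, ΔS = +1.71 psu (deep − shallow).
Δρ/ρ₀ = −αΔT + βΔS = -2.64 × 10⁻⁴ + 1.2483 × 10⁻³ = 9.843 × 10⁻⁴, so Δρ ≈ 1.009 kg m⁻³.
N² = (g/ρ₀)·Δρ/Δz = g·(Δρ/ρ₀)/Δz = 9.81 × 9.843 × 10⁻⁴ / 115 = 8.3965 × 10⁻⁵ s⁻².
N = √(8.3965 × 10⁻⁵) = 9.1632 × 10⁻³ rad s⁻¹ → T = 2π/N = 685.70 s = 11.428 min ≈ 11.4 min.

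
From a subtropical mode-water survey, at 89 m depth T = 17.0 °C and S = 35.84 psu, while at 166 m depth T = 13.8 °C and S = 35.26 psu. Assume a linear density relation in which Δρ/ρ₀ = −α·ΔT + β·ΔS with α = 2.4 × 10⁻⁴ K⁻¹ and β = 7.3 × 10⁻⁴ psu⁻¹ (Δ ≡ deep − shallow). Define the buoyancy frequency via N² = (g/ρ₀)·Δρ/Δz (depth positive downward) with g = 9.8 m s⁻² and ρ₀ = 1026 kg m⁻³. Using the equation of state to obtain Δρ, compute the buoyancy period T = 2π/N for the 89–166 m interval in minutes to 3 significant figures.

15.8 min

ΔT = -3.2 K, ΔS = -0.58 psu (deep − shallow).
Δρ/ρ₀ = −αΔT + βΔS = 7.68 × 10⁻⁴ − 4.234 × 10⁻⁴ = 3.446 × 10⁻⁴, so Δρ ≈ 0.3536 kg m⁻³.
N² = (g/ρ₀)·Δρ/Δz = g·(Δρ/ρ₀)/Δz = 9.8 × 3.446 × 10⁻⁴ / 77 = 4.3858 × 10⁻⁵ s⁻².
N = √(4.3858 × 10⁻⁵) = 6.6225 × 10⁻³ rad s⁻¹ → T = 2π/N = 948.76 s = 15.813 min ≈ 15.8 min.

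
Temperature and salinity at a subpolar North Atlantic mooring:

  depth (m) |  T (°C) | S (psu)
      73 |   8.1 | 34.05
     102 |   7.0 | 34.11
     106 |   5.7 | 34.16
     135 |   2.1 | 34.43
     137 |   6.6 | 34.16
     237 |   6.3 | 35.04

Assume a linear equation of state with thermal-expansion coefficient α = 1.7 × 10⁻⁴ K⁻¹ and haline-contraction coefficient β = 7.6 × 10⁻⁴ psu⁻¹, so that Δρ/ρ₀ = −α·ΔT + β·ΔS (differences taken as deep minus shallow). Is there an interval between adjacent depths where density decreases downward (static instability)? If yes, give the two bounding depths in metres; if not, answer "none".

135–137 m

Evaluate Δρ/ρ₀ = −αΔT + βΔS across each adjacent pair:
  73–102 m: −αΔT+βΔS = −(1.7 × 10⁻⁴)(-1.1)+(7.6 × 10⁻⁴)(+0.06) = 2.3 × 10⁻⁴ → stable
  102–106 m: −αΔT+βΔS = −(1.7 × 10⁻⁴)(-1.3)+(7.6 × 10⁻⁴)(+0.05) = 2.6 × 10⁻⁴ → stable
  106–135 m: −αΔT+βΔS = −(1.7 × 10⁻⁴)(-3.6)+(7.6 × 10⁻⁴)(+0.27) = 8.2 × 10⁻⁴ → stable
  135–137 m: −αΔT+βΔS = −(1.7 × 10⁻⁴)(+4.5)+(7.6 × 10⁻⁴)(-0.27) = -9.7 × 10⁻⁴ → UNSTABLE
  137–237 m: −αΔT+βΔS = −(1.7 × 10⁻⁴)(-0.3)+(7.6 × 10⁻⁴)(+0.88) = 7.2 × 10⁻⁴ → stable
The 135–137 m interval has Δρ < 0: lighter water underlies denser water.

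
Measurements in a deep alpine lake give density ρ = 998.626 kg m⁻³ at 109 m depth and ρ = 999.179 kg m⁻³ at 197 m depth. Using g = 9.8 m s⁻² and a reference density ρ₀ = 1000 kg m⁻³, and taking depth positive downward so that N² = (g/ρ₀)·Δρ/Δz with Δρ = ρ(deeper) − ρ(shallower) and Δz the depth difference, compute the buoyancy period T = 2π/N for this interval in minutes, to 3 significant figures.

13.3 min

Δρ = 999.179 − 998.626 = 0.553 kg m⁻³ over Δz = 197 − 109 = 88 m.
N² = (9.8/1000) × (0.553/88) = 6.1584 × 10⁻⁵ s⁻².
N = √(6.1584 × 10⁻⁵) = 7.8475 × 10⁻³ rad s⁻¹, so T = 2π/N = 800.66 s = 13.344 min ≈ 13.3 min.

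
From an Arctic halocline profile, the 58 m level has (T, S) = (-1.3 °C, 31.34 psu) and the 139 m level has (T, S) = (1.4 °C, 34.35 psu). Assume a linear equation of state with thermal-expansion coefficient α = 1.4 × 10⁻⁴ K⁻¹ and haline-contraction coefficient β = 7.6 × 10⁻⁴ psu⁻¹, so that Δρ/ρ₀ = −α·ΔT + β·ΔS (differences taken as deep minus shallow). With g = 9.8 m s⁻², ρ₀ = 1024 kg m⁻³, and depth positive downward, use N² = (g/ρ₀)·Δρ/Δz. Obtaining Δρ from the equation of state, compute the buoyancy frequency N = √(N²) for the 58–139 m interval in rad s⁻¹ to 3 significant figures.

0.0152 rad s⁻¹

ΔT = +2.7 K, ΔS = +3.01 psu (deep − shallow).
Δρ/ρ₀ = −αΔT + βΔS = -3.78 × 10⁻⁴ + 2.2876 × 10⁻³ = 1.9096 × 10⁻³, so Δρ ≈ 1.955 kg m⁻³.
N² = (g/ρ₀)·Δρ/Δz = g·(Δρ/ρ₀)/Δz = 9.8 × 1.9096 × 10⁻³ / 81 = 2.3104 × 10⁻⁴ s⁻².
N = √(2.3104 × 10⁻⁴) = 0.015200 rad s⁻¹ ≈ 0.0152 rad s⁻¹.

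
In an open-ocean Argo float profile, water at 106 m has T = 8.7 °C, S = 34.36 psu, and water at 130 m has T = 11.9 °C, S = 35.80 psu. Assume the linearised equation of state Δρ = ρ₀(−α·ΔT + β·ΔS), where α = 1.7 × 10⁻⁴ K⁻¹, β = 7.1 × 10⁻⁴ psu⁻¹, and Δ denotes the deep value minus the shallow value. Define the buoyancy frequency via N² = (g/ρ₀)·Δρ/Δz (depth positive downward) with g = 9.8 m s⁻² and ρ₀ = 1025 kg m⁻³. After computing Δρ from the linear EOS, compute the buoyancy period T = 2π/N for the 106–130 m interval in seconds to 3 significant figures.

ΔT = +3.2 K, ΔS = +1.44 psu (deep − shallow).
Δρ/ρ₀ = −αΔT + βΔS = -5.44 × 10⁻⁴ + 1.0224 × 10⁻³ = 4.784 × 10⁻⁴, so Δρ ≈ 0.4904 kg m⁻³.
N² = (g/ρ₀)·Δρ/Δz = g·(Δρ/ρ₀)/Δz = 9.8 × 4.784 × 10⁻⁴ / 24 = 1.9535 × 10⁻⁴ s⁻².
N = √(1.9535 × 10⁻⁴) = 0.013977 rad s⁻¹ → T = 2π/N = 449.54 s ≈ 450 s.

450 s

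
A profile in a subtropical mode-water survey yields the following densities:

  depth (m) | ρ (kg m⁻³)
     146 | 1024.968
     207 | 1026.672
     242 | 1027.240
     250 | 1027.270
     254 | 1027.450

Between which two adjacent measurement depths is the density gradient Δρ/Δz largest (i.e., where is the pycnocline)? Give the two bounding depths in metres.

250–254 m

Compute the density gradient over each adjacent pair:
  146–207 m: Δρ/Δz = 1.704/61 = 0.028 kg m⁻⁴
  207–242 m: Δρ/Δz = 0.568/35 = 0.016 kg m⁻⁴
  242–250 m: Δρ/Δz = 0.030/8 = 3.7 × 10⁻³ kg m⁻⁴
  250–254 m: Δρ/Δz = 0.180/4 = 0.045 kg m⁻⁴
The largest gradient is in the 250–254 m interval — the pycnocline.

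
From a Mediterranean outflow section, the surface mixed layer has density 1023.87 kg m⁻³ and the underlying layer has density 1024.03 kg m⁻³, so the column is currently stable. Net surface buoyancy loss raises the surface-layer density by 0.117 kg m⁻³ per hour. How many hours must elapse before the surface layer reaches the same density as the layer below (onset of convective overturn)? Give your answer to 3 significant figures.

1.37 hours

Density deficit of the surface layer: 1024.03 − 1023.87 = 0.16 kg m⁻³.
Required change = 0.16 / 0.117 = 1.37 hours.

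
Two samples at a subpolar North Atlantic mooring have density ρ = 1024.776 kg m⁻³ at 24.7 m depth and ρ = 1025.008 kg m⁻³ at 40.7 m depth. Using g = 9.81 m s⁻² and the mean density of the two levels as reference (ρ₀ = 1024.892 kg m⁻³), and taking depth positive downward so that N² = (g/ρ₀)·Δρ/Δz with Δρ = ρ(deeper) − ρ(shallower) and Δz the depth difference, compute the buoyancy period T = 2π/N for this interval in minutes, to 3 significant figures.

Δρ = 1025.008 − 1024.776 = 0.232 kg m⁻³ over Δz = 40.7 − 24.7 = 16 m.
N² = (9.81/1024.892) × (0.232/16) = 1.3879 × 10⁻⁴ s⁻².
N = √(1.3879 × 10⁻⁴) = 0.011781 rad s⁻¹, so T = 2π/N = 533.33 s = 8.8888 min ≈ 8.89 min.

8.89 min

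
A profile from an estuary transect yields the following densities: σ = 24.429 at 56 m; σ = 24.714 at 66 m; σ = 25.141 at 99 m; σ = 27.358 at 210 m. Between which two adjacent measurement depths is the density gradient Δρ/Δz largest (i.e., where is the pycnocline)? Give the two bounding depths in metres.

56–66 m

Compute the density gradient over each adjacent pair:
  56–66 m: Δρ/Δz = 0.285/10 = 0.028 kg m⁻⁴
  66–99 m: Δρ/Δz = 0.427/33 = 0.013 kg m⁻⁴
  99–210 m: Δρ/Δz = 2.217/111 = 0.020 kg m⁻⁴
The largest gradient is in the 56–66 m interval — the pycnocline.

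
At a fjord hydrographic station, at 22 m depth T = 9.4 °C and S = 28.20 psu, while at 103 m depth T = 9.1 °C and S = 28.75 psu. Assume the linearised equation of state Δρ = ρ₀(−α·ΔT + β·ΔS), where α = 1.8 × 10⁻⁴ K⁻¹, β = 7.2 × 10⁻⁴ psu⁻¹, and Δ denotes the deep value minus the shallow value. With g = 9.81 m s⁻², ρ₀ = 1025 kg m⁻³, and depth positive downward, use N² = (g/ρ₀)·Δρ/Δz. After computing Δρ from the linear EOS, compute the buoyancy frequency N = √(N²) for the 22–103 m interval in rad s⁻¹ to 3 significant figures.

7.38 × 10⁻³ rad s⁻¹

ΔT = -0.3 K, ΔS = +0.55 psu (deep − shallow).
Δρ/ρ₀ = −αΔT + βΔS = 5.40 × 10⁻⁵ + 3.96 × 10⁻⁴ = 4.50 × 10⁻⁴, so Δρ ≈ 0.4613 kg m⁻³.
N² = (g/ρ₀)·Δρ/Δz = g·(Δρ/ρ₀)/Δz = 9.81 × 4.50 × 10⁻⁴ / 81 = 5.4500 × 10⁻⁵ s⁻².
N = √(5.4500 × 10⁻⁵) = 7.3824 × 10⁻³ rad s⁻¹ ≈ 7.38 × 10⁻³ rad s⁻¹.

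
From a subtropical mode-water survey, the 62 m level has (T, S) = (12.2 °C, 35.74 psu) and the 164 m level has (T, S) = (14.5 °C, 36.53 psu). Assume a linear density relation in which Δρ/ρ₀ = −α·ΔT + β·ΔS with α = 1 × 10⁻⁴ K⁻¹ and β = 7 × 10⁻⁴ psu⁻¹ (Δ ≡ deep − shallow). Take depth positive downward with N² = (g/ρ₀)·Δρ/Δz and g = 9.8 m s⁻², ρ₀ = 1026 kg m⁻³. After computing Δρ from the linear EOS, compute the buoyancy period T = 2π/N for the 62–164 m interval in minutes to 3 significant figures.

18.8 min

ΔT = +2.3 K, ΔS = +0.79 psu (deep − shallow).
Δρ/ρ₀ = −αΔT + βΔS = -2.30 × 10⁻⁴ + 5.53 × 10⁻⁴ = 3.23 × 10⁻⁴, so Δρ ≈ 0.3314 kg m⁻³.
N² = (g/ρ₀)·Δρ/Δz = g·(Δρ/ρ₀)/Δz = 9.8 × 3.23 × 10⁻⁴ / 102 = 3.1033 × 10⁻⁵ s⁻².
N = √(3.1033 × 10⁻⁵) = 5.5707 × 10⁻³ rad s⁻¹ → T = 2π/N = 1.1279 × 10³ s = 18.798 min ≈ 18.8 min.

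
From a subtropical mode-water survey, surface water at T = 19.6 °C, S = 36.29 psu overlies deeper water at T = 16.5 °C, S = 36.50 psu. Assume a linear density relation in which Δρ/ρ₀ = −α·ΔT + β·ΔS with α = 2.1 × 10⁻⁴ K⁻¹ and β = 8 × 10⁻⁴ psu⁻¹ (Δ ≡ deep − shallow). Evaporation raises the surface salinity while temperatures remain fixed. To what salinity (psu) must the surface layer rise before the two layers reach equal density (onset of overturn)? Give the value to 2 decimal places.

Neutral buoyancy requires −α(T_deep − T_surf) + β(S_deep − S_surf′) = 0.
S_surf′ = S_deep − (α/β)·ΔT = 36.50 − (2.1 × 10⁻⁴/8 × 10⁻⁴)·(-3.1) = 37.3137 psu.
Increase required: 37.3137 − 36.29 = 1.0237 psu.

37.31 psu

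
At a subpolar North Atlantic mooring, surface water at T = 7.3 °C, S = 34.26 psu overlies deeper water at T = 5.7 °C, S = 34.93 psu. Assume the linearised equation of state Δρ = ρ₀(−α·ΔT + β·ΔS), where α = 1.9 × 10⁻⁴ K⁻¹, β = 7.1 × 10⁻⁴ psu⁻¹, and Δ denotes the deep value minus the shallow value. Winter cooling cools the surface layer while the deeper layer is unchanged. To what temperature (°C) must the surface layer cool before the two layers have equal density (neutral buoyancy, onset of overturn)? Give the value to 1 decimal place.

3.2 °C

Neutral buoyancy requires Δρ = 0, i.e. −α(T_deep − T_surf′) + β(S_deep − S_surf) = 0.
T_surf′ = T_deep − (β/α)·ΔS = 5.7 − (7.1 × 10⁻⁴/1.9 × 10⁻⁴)·(+0.67) = 3.196 °C.
Cooling required: 7.3 − (3.196) = 4.104 °C.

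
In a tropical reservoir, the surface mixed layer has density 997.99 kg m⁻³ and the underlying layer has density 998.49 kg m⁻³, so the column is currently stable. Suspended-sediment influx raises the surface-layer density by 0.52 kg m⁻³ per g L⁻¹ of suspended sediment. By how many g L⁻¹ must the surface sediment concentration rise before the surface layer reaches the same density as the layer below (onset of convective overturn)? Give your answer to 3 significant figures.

0.962 g L⁻¹

Density deficit of the surface layer: 998.49 − 997.99 = 0.5 kg m⁻³.
Required change = 0.5 / 0.52 = 0.962 g L⁻¹.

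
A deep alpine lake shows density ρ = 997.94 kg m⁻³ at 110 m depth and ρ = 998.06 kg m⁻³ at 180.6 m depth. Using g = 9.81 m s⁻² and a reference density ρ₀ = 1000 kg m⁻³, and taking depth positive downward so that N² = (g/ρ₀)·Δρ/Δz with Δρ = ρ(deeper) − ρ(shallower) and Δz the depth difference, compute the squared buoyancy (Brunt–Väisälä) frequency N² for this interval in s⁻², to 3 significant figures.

Δρ = 998.06 − 997.94 = 0.12 kg m⁻³ over Δz = 180.6 − 110 = 70.6 m.
N² = (9.81/1000) × (0.12/70.6) = 1.6674 × 10⁻⁵ s⁻² ≈ 1.67 × 10⁻⁵ s⁻².
Since Δρ > 0 the layer is stably stratified.

1.67 × 10⁻⁵ s⁻²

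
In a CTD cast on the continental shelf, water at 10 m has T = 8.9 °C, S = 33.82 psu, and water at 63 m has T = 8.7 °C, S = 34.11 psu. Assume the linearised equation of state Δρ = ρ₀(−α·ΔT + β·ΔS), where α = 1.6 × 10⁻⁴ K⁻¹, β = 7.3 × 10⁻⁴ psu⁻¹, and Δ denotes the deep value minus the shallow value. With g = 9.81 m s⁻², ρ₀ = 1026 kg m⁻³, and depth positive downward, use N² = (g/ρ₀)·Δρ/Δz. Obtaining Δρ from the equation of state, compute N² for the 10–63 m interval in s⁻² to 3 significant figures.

4.51 × 10⁻⁵ s⁻²

ΔT = -0.2 K, ΔS = +0.29 psu (deep − shallow).
Δρ/ρ₀ = −αΔT + βΔS = 3.20 × 10⁻⁵ + 2.117 × 10⁻⁴ = 2.437 × 10⁻⁴, so Δρ ≈ 0.2500 kg m⁻³.
N² = (g/ρ₀)·Δρ/Δz = g·(Δρ/ρ₀)/Δz = 9.81 × 2.437 × 10⁻⁴ / 53 = 4.5107 × 10⁻⁵ s⁻² ≈ 4.51 × 10⁻⁵ s⁻².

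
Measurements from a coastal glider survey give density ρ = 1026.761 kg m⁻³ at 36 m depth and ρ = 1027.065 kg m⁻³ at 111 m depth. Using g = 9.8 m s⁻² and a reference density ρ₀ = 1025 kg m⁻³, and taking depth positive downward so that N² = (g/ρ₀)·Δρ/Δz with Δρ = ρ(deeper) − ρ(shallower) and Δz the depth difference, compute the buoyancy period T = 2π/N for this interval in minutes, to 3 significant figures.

Δρ = 1027.065 − 1026.761 = 0.304 kg m⁻³ over Δz = 111 − 36 = 75 m.
N² = (9.8/1025) × (0.304/75) = 3.8754 × 10⁻⁵ s⁻².
N = √(3.8754 × 10⁻⁵) = 6.2253 × 10⁻³ rad s⁻¹, so T = 2π/N = 1.0093 × 10³ s = 16.822 min ≈ 16.8 min.
Since Δρ > 0 the layer is stably stratified.

16.8 min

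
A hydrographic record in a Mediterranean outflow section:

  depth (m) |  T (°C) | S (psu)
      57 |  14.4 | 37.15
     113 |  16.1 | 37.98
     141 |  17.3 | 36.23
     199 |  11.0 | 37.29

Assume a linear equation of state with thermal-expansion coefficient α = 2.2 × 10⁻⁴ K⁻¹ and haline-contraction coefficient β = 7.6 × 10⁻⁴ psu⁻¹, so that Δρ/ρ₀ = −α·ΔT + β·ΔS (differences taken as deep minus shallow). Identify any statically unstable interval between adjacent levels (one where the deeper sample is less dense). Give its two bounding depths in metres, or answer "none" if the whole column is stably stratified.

113–141 m

Evaluate Δρ/ρ₀ = −αΔT + βΔS across each adjacent pair:
  57–113 m: −αΔT+βΔS = −(2.2 × 10⁻⁴)(+1.7)+(7.6 × 10⁻⁴)(+0.83) = 2.6 × 10⁻⁴ → stable
  113–141 m: −αΔT+βΔS = −(2.2 × 10⁻⁴)(+1.2)+(7.6 × 10⁻⁴)(-1.75) = -1.6 × 10⁻³ → UNSTABLE
  141–199 m: −αΔT+βΔS = −(2.2 × 10⁻⁴)(-6.3)+(7.6 × 10⁻⁴)(+1.06) = 2.2 × 10⁻³ → stable
The 113–141 m interval has Δρ < 0: lighter water underlies denser water.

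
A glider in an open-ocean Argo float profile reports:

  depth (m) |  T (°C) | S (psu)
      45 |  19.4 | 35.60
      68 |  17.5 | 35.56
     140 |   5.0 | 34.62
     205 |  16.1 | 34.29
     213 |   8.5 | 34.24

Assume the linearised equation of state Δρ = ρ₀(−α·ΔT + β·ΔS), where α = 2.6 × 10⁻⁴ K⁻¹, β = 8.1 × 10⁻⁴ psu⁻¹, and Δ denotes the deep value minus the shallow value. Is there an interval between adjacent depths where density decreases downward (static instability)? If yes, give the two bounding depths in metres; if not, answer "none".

140–205 m

Evaluate Δρ/ρ₀ = −αΔT + βΔS across each adjacent pair:
  45–68 m: −αΔT+βΔS = −(2.6 × 10⁻⁴)(-1.9)+(8.1 × 10⁻⁴)(-0.04) = 4.6 × 10⁻⁴ → stable
  68–140 m: −αΔT+βΔS = −(2.6 × 10⁻⁴)(-12.5)+(8.1 × 10⁻⁴)(-0.94) = 2.5 × 10⁻³ → stable
  140–205 m: −αΔT+βΔS = −(2.6 × 10⁻⁴)(+11.1)+(8.1 × 10⁻⁴)(-0.33) = -3.2 × 10⁻³ → UNSTABLE
  205–213 m: −αΔT+βΔS = −(2.6 × 10⁻⁴)(-7.6)+(8.1 × 10⁻⁴)(-0.05) = 1.9 × 10⁻³ → stable
The 140–205 m interval has Δρ < 0: lighter water underlies denser water.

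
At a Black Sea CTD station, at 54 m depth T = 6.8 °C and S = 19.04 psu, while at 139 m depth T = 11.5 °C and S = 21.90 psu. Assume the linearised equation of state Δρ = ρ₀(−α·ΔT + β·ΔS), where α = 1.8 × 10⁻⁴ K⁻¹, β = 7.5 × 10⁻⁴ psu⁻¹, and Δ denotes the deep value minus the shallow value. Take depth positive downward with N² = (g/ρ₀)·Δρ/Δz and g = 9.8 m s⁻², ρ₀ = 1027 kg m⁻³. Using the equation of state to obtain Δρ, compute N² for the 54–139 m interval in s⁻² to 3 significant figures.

1.50 × 10⁻⁴ s⁻²

ΔT = +4.7 K, ΔS = +2.86 psu (deep − shallow).
Δρ/ρ₀ = −αΔT + βΔS = -8.46 × 10⁻⁴ + 2.145 × 10⁻³ = 1.299 × 10⁻³, so Δρ ≈ 1.334 kg m⁻³.
N² = (g/ρ₀)·Δρ/Δz = g·(Δρ/ρ₀)/Δz = 9.8 × 1.299 × 10⁻³ / 85 = 1.4977 × 10⁻⁴ s⁻² ≈ 1.50 × 10⁻⁴ s⁻².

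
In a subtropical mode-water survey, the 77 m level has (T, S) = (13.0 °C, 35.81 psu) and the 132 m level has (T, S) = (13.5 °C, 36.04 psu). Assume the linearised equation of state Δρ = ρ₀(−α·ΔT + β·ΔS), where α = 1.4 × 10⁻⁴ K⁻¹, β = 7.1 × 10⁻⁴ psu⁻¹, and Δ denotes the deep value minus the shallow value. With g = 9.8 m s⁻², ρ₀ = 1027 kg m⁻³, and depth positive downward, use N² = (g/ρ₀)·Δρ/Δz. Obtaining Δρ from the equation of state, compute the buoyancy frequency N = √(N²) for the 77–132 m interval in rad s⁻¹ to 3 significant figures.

4.08 × 10⁻³ rad s⁻¹

ΔT = +0.5 K, ΔS = +0.23 psu (deep − shallow).
Δρ/ρ₀ = −αΔT + βΔS = -7.00 × 10⁻⁵ + 1.633 × 10⁻⁴ = 9.33 × 10⁻⁵, so Δρ ≈ 0.09582 kg m⁻³.
N² = (g/ρ₀)·Δρ/Δz = g·(Δρ/ρ₀)/Δz = 9.8 × 9.33 × 10⁻⁵ / 55 = 1.6624 × 10⁻⁵ s⁻².
N = √(1.6624 × 10⁻⁵) = 4.0773 × 10⁻³ rad s⁻¹ ≈ 4.08 × 10⁻³ rad s⁻¹.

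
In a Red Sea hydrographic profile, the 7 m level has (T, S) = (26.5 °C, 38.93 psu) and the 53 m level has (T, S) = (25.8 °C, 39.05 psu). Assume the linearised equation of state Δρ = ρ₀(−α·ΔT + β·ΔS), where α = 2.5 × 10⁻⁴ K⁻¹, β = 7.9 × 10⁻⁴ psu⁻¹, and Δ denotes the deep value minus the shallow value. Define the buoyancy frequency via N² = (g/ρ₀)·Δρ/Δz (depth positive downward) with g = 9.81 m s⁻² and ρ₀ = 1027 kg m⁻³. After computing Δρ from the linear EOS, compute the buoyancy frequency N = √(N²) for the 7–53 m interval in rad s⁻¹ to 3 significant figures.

ΔT = -0.7 K, ΔS = +0.12 psu (deep − shallow).
Δρ/ρ₀ = −αΔT + βΔS = 1.75 × 10⁻⁴ + 9.48 × 10⁻⁵ = 2.698 × 10⁻⁴, so Δρ ≈ 0.2771 kg m⁻³.
N² = (g/ρ₀)·Δρ/Δz = g·(Δρ/ρ₀)/Δz = 9.81 × 2.698 × 10⁻⁴ / 46 = 5.7538 × 10⁻⁵ s⁻².
N = √(5.7538 × 10⁻⁵) = 7.5854 × 10⁻³ rad s⁻¹ ≈ 7.59 × 10⁻³ rad s⁻¹.

7.59 × 10⁻³ rad s⁻¹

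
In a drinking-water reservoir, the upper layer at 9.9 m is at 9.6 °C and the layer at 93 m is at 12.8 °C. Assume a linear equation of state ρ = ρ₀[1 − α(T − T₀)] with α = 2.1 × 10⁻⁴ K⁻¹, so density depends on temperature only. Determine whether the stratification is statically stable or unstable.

ΔT = 12.8 − 9.6 = +3.2 K, so Δρ/ρ₀ = −αΔT = -6.72 × 10⁻⁴.
Δρ/ρ₀ < 0, so Δρ < 0: deeper water is lighter → statically unstable; the column would overturn.

unstable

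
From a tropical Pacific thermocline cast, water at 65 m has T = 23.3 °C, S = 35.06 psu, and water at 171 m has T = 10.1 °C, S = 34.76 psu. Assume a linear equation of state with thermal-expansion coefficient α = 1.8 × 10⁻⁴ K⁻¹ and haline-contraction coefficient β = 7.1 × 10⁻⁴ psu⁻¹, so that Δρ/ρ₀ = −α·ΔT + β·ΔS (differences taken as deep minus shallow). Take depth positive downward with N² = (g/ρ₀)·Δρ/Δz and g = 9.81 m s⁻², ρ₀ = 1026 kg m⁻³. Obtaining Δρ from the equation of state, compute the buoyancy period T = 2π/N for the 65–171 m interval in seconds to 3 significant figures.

444 s

ΔT = -13.2 K, ΔS = -0.30 psu (deep − shallow).
Δρ/ρ₀ = −αΔT + βΔS = 2.376 × 10⁻³ − 2.13 × 10⁻⁴ = 2.163 × 10⁻³, so Δρ ≈ 2.219 kg m⁻³.
N² = (g/ρ₀)·Δρ/Δz = g·(Δρ/ρ₀)/Δz = 9.81 × 2.163 × 10⁻³ / 106 = 2.0018 × 10⁻⁴ s⁻².
N = √(2.0018 × 10⁻⁴) = 0.014148 rad s⁻¹ → T = 2π/N = 444.10 s ≈ 444 s.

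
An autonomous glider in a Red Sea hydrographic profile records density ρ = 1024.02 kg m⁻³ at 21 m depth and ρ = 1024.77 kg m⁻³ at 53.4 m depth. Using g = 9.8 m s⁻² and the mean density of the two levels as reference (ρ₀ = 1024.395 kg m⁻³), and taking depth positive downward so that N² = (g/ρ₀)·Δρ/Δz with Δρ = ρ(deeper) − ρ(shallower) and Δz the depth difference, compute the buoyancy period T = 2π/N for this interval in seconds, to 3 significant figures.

Δρ = 1024.77 − 1024.02 = 0.75 kg m⁻³ over Δz = 53.4 − 21 = 32.4 m.
N² = (9.8/1024.395) × (0.75/32.4) = 2.2145 × 10⁻⁴ s⁻².
N = √(2.2145 × 10⁻⁴) = 0.014881 rad s⁻¹, so T = 2π/N = 422.23 s ≈ 422 s.
A positive N² confirms static stability across the interval.

422 s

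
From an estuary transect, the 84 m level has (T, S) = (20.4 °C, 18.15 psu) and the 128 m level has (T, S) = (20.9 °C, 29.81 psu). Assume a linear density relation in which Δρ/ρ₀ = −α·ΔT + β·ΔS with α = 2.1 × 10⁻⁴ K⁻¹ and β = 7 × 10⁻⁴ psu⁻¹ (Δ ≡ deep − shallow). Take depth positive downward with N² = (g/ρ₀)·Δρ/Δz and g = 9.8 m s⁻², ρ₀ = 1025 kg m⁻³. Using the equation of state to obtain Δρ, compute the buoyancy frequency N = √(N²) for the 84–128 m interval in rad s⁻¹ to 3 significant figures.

ΔT = +0.5 K, ΔS = +11.66 psu (deep − shallow).
Δρ/ρ₀ = −αΔT + βΔS = -1.05 × 10⁻⁴ + 8.162 × 10⁻³ = 8.057 × 10⁻³, so Δρ ≈ 8.258 kg m⁻³.
N² = (g/ρ₀)·Δρ/Δz = g·(Δρ/ρ₀)/Δz = 9.8 × 8.057 × 10⁻³ / 44 = 1.7945 × 10⁻³ s⁻².
N = √(1.7945 × 10⁻³) = 0.042362 rad s⁻¹ ≈ 0.0424 rad s⁻¹.

0.0424 rad s⁻¹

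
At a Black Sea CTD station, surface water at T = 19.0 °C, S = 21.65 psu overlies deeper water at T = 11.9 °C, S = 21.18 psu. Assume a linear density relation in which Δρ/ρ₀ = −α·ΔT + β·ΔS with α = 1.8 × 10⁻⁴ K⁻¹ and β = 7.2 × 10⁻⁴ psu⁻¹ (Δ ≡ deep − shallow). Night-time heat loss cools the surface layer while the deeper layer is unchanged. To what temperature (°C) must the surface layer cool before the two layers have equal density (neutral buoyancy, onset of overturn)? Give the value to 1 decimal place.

Neutral buoyancy requires Δρ = 0, i.e. −α(T_deep − T_surf′) + β(S_deep − S_surf) = 0.
T_surf′ = T_deep − (β/α)·ΔS = 11.9 − (7.2 × 10⁻⁴/1.8 × 10⁻⁴)·(-0.47) = 13.780 °C.
Cooling required: 19.0 − (13.780) = 5.220 °C.

13.8 °C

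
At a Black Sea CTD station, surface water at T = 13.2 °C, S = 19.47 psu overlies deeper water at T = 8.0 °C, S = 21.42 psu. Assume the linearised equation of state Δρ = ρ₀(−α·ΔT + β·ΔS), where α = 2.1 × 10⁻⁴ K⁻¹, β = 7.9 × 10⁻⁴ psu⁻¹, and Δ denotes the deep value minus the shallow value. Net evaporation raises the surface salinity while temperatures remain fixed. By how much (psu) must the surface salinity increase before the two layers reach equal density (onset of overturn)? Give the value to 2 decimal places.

3.33 psu

Neutral buoyancy requires −α(T_deep − T_surf) + β(S_deep − S_surf′) = 0.
S_surf′ = S_deep − (α/β)·ΔT = 21.42 − (2.1 × 10⁻⁴/7.9 × 10⁻⁴)·(-5.2) = 22.8023 psu.
Increase required: 22.8023 − 19.47 = 3.3323 psu.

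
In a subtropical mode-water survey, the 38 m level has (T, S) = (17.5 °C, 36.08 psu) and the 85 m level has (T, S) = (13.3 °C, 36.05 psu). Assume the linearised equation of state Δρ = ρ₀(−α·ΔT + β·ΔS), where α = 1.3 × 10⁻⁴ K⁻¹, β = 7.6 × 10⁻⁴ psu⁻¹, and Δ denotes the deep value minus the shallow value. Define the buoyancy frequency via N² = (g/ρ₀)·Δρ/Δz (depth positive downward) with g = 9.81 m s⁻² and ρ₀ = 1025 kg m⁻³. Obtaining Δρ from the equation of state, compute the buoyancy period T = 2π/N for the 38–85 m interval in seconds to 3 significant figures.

ΔT = -4.2 K, ΔS = -0.03 psu (deep − shallow).
Δρ/ρ₀ = −αΔT + βΔS = 5.46 × 10⁻⁴ − 2.28 × 10⁻⁵ = 5.232 × 10⁻⁴, so Δρ ≈ 0.5363 kg m⁻³.
N² = (g/ρ₀)·Δρ/Δz = g·(Δρ/ρ₀)/Δz = 9.81 × 5.232 × 10⁻⁴ / 47 = 1.0920 × 10⁻⁴ s⁻².
N = √(1.0920 × 10⁻⁴) = 0.010450 rad s⁻¹ → T = 2π/N = 601.26 s ≈ 601 s.

601 s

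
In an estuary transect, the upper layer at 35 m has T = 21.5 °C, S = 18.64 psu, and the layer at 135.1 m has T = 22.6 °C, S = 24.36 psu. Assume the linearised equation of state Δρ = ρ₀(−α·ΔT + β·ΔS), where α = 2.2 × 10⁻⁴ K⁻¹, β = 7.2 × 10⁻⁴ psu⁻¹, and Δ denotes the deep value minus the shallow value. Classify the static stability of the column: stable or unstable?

stable

ΔT = 22.6 − 21.5 = +1.1 K and ΔS = 24.36 − 18.64 = +5.72 psu (deep − shallow).
−αΔT = -2.42 × 10⁻⁴; βΔS = 4.1184 × 10⁻³; sum Δρ/ρ₀ = 3.8764 × 10⁻³.
Δρ/ρ₀ > 0, so Δρ > 0: deeper water is denser → statically stable.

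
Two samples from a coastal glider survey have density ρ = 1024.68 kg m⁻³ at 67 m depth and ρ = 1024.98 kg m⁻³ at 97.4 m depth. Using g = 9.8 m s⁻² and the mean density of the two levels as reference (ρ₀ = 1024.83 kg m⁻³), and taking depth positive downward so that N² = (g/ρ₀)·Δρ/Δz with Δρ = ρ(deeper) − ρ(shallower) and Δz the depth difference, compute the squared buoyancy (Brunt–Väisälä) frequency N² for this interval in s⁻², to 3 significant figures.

Δρ = 1024.98 − 1024.68 = 0.30 kg m⁻³ over Δz = 97.4 − 67 = 30.4 m.
N² = (9.8/1024.83) × (0.30/30.4) = 9.4367 × 10⁻⁵ s⁻² ≈ 9.44 × 10⁻⁵ s⁻².

9.44 × 10⁻⁵ s⁻²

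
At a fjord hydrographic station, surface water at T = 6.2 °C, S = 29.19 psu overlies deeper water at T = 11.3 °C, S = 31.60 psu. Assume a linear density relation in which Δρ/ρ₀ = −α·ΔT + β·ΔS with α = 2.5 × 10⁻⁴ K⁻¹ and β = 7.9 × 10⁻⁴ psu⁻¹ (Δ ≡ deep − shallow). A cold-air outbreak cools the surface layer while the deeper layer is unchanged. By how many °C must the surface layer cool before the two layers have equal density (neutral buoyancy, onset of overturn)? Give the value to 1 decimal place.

Neutral buoyancy requires Δρ = 0, i.e. −α(T_deep − T_surf′) + β(S_deep − S_surf) = 0.
T_surf′ = T_deep − (β/α)·ΔS = 11.3 − (7.9 × 10⁻⁴/2.5 × 10⁻⁴)·(+2.41) = 3.684 °C.
Cooling required: 6.2 − (3.684) = 2.516 °C.

2.5 °C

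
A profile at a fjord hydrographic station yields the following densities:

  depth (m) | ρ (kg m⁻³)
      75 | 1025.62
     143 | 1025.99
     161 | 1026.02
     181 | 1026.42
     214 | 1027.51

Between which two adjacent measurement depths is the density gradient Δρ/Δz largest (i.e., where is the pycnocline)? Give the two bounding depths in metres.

181–214 m

Compute the density gradient over each adjacent pair:
  75–143 m: Δρ/Δz = 0.37/68 = 5.4 × 10⁻³ kg m⁻⁴
  143–161 m: Δρ/Δz = 0.03/18 = 1.7 × 10⁻³ kg m⁻⁴
  161–181 m: Δρ/Δz = 0.40/20 = 0.020 kg m⁻⁴
  181–214 m: Δρ/Δz = 1.09/33 = 0.033 kg m⁻⁴
The largest gradient is in the 181–214 m interval — the pycnocline.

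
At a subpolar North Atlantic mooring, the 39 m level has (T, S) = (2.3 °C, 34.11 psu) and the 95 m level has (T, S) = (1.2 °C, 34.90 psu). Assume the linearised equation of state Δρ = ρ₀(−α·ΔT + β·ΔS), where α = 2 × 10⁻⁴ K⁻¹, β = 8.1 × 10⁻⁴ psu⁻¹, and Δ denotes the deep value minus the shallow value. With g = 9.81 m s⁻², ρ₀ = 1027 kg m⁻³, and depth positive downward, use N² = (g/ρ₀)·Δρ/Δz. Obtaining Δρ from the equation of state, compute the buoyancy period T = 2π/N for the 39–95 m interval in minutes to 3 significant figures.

ΔT = -1.1 K, ΔS = +0.79 psu (deep − shallow).
Δρ/ρ₀ = −αΔT + βΔS = 2.20 × 10⁻⁴ + 6.399 × 10⁻⁴ = 8.599 × 10⁻⁴, so Δρ ≈ 0.8831 kg m⁻³.
N² = (g/ρ₀)·Δρ/Δz = g·(Δρ/ρ₀)/Δz = 9.81 × 8.599 × 10⁻⁴ / 56 = 1.5064 × 10⁻⁴ s⁻².
N = √(1.5064 × 10⁻⁴) = 0.012274 rad s⁻¹ → T = 2π/N = 511.91 s = 8.5318 min ≈ 8.53 min.

8.53 min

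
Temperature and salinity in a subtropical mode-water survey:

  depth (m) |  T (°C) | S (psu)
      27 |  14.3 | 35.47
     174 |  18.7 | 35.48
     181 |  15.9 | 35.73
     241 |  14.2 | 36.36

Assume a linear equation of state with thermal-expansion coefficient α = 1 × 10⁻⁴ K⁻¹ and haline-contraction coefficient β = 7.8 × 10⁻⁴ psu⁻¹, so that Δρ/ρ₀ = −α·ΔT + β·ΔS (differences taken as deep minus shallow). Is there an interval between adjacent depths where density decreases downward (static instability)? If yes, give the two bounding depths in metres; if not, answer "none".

Evaluate Δρ/ρ₀ = −αΔT + βΔS across each adjacent pair:
  27–174 m: −αΔT+βΔS = −(1 × 10⁻⁴)(+4.4)+(7.8 × 10⁻⁴)(+0.01) = -4.3 × 10⁻⁴ → UNSTABLE
  174–181 m: −αΔT+βΔS = −(1 × 10⁻⁴)(-2.8)+(7.8 × 10⁻⁴)(+0.25) = 4.7 × 10⁻⁴ → stable
  181–241 m: −αΔT+βΔS = −(1 × 10⁻⁴)(-1.7)+(7.8 × 10⁻⁴)(+0.63) = 6.6 × 10⁻⁴ → stable
The 27–174 m interval has Δρ < 0: lighter water underlies denser water.

27–174 m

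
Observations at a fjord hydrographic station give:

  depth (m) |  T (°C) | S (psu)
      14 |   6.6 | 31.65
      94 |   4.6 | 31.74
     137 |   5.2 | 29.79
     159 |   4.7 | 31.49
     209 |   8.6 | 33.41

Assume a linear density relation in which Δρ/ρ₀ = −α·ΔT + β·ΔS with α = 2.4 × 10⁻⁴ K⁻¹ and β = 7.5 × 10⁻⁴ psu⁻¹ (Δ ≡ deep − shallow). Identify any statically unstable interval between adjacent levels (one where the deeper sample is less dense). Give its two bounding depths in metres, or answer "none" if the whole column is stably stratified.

94–137 m

Evaluate Δρ/ρ₀ = −αΔT + βΔS across each adjacent pair:
  14–94 m: −αΔT+βΔS = −(2.4 × 10⁻⁴)(-2.0)+(7.5 × 10⁻⁴)(+0.09) = 5.5 × 10⁻⁴ → stable
  94–137 m: −αΔT+βΔS = −(2.4 × 10⁻⁴)(+0.6)+(7.5 × 10⁻⁴)(-1.95) = -1.6 × 10⁻³ → UNSTABLE
  137–159 m: −αΔT+βΔS = −(2.4 × 10⁻⁴)(-0.5)+(7.5 × 10⁻⁴)(+1.70) = 1.4 × 10⁻³ → stable
  159–209 m: −αΔT+βΔS = −(2.4 × 10⁻⁴)(+3.9)+(7.5 × 10⁻⁴)(+1.92) = 5.0 × 10⁻⁴ → stable
The 94–137 m interval has Δρ < 0: lighter water underlies denser water.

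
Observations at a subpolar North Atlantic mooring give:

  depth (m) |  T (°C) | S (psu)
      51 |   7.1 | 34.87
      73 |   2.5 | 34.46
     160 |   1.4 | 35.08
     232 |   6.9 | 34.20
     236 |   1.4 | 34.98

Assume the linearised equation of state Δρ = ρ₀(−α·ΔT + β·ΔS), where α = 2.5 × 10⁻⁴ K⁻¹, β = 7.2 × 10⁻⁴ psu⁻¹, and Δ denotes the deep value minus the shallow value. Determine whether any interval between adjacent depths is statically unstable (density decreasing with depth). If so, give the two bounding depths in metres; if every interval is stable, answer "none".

160–232 m

Evaluate Δρ/ρ₀ = −αΔT + βΔS across each adjacent pair:
  51–73 m: −αΔT+βΔS = −(2.5 × 10⁻⁴)(-4.6)+(7.2 × 10⁻⁴)(-0.41) = 8.5 × 10⁻⁴ → stable
  73–160 m: −αΔT+βΔS = −(2.5 × 10⁻⁴)(-1.1)+(7.2 × 10⁻⁴)(+0.62) = 7.2 × 10⁻⁴ → stable
  160–232 m: −αΔT+βΔS = −(2.5 × 10⁻⁴)(+5.5)+(7.2 × 10⁻⁴)(-0.88) = -2.0 × 10⁻³ → UNSTABLE
  232–236 m: −αΔT+βΔS = −(2.5 × 10⁻⁴)(-5.5)+(7.2 × 10⁻⁴)(+0.78) = 1.9 × 10⁻³ → stable
The 160–232 m interval has Δρ < 0: lighter water underlies denser water.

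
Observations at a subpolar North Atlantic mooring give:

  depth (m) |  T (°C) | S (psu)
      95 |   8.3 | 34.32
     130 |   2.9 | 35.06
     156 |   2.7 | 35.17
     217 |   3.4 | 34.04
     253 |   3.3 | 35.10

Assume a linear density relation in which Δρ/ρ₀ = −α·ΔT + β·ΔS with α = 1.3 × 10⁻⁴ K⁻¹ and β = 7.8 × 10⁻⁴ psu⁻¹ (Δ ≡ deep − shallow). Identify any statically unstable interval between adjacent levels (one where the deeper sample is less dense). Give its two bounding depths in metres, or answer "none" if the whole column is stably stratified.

Evaluate Δρ/ρ₀ = −αΔT + βΔS across each adjacent pair:
  95–130 m: −αΔT+βΔS = −(1.3 × 10⁻⁴)(-5.4)+(7.8 × 10⁻⁴)(+0.74) = 1.3 × 10⁻³ → stable
  130–156 m: −αΔT+βΔS = −(1.3 × 10⁻⁴)(-0.2)+(7.8 × 10⁻⁴)(+0.11) = 1.1 × 10⁻⁴ → stable
  156–217 m: −αΔT+βΔS = −(1.3 × 10⁻⁴)(+0.7)+(7.8 × 10⁻⁴)(-1.13) = -9.7 × 10⁻⁴ → UNSTABLE
  217–253 m: −αΔT+βΔS = −(1.3 × 10⁻⁴)(-0.1)+(7.8 × 10⁻⁴)(+1.06) = 8.4 × 10⁻⁴ → stable
The 156–217 m interval has Δρ < 0: lighter water underlies denser water.

156–217 m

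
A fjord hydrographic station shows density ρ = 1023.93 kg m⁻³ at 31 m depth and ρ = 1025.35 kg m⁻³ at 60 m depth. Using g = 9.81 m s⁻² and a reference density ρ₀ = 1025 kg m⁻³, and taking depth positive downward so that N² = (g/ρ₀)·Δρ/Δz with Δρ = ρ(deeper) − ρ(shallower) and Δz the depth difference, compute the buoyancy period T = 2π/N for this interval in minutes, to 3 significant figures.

Δρ = 1025.35 − 1023.93 = 1.42 kg m⁻³ over Δz = 60 − 31 = 29 m.
N² = (9.81/1025) × (1.42/29) = 4.6864 × 10⁻⁴ s⁻².
N = √(4.6864 × 10⁻⁴) = 0.021648 rad s⁻¹, so T = 2π/N = 290.24 s = 4.8373 min ≈ 4.84 min.

4.84 min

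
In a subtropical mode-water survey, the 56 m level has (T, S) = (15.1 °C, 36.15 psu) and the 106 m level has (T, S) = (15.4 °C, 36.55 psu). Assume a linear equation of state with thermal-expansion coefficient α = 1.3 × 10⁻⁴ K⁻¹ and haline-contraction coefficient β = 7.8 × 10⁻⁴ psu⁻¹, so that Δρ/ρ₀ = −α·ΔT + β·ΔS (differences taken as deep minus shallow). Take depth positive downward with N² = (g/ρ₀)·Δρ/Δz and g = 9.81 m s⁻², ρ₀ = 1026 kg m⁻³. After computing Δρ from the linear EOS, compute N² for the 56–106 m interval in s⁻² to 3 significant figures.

ΔT = +0.3 K, ΔS = +0.40 psu (deep − shallow).
Δρ/ρ₀ = −αΔT + βΔS = -3.90 × 10⁻⁵ + 3.12 × 10⁻⁴ = 2.73 × 10⁻⁴, so Δρ ≈ 0.2801 kg m⁻³.
N² = (g/ρ₀)·Δρ/Δz = g·(Δρ/ρ₀)/Δz = 9.81 × 2.73 × 10⁻⁴ / 50 = 5.3563 × 10⁻⁵ s⁻² ≈ 5.36 × 10⁻⁵ s⁻².

5.36 × 10⁻⁵ s⁻²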